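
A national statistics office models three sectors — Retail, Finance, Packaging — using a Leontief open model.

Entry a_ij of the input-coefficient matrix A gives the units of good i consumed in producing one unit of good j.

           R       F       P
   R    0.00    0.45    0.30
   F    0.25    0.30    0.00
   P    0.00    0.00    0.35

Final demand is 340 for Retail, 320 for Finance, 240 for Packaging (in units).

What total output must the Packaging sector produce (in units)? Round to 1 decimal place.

x_P = 369.2

I − A =
  [   1.00    -0.45    -0.30]
  [  -0.25     0.70     0.00]
  [   0.00     0.00     0.65]
Cofactors of I−A, C_ij = (−1)^(i+j)·(minor ij) (rows/columns in the sector order above):
  C_11 = (0.70)(0.65) − (0.00)(0.00) = 0.4550
  C_12 = −[(-0.25)(0.65) − (0.00)(0.00)] = 0.1625
  C_13 = (-0.25)(0.00) − (0.70)(0.00) = 0.0000
  C_21 = −[(-0.45)(0.65) − (-0.30)(0.00)] = 0.2925
  C_22 = (1.00)(0.65) − (-0.30)(0.00) = 0.6500
  C_23 = −[(1.00)(0.00) − (-0.45)(0.00)] = 0.0000
  C_31 = (-0.45)(0.00) − (-0.30)(0.70) = 0.2100
  C_32 = −[(1.00)(0.00) − (-0.30)(-0.25)] = 0.0750
  C_33 = (1.00)(0.70) − (-0.45)(-0.25) = 0.5875
det(I−A) = Σ_j (I−A)_1j·C_1j = (1.00)(0.4550) + (-0.45)(0.1625) + (-0.30)(0.0000) = 0.381875
adj(I−A) = Cᵀ =
  [ 0.4550   0.2925   0.2100]
  [ 0.1625   0.6500   0.0750]
  [ 0.0000   0.0000   0.5875]
(I − A)⁻¹ = adj(I−A) / det(I−A) ≈
  [   1.1915     0.7660     0.5499]
  [   0.4255     1.7021     0.1964]
  [   0.0000     0.0000     1.5385]
x = (I − A)⁻¹ d = adj(I−A)·d / det(I−A), with det(I−A) = 0.381875:
  x_R = (0.4550·340 + 0.2925·320 + 0.2100·240) / 0.381875 = 298.70 / 0.381875 ≈ 782.2
  x_F = (0.1625·340 + 0.6500·320 + 0.0750·240) / 0.381875 = 281.25 / 0.381875 ≈ 736.5
  x_P = (0.0000·340 + 0.0000·320 + 0.5875·240) / 0.381875 = 141.00 / 0.381875 ≈ 369.2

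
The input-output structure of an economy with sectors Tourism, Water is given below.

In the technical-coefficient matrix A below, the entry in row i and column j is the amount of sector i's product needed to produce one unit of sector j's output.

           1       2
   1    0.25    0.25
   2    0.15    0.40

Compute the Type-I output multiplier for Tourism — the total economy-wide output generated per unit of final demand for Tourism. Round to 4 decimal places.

I − A =
  [   0.75    -0.25]
  [  -0.15     0.60]
det(I−A) = (0.75)(0.60) − (-0.25)(-0.15) = 0.4125
adj(I−A) = [[0.60, 0.25], [0.15, 0.75]]
(I − A)⁻¹ = adj(I−A) / det(I−A) ≈
  [   1.45455     0.60606]
  [   0.36364     1.81818]
The output multiplier for sector j is the column-j sum of the Leontief inverse (I − A)⁻¹ = adj(I−A) / det(I−A).
Column 1 of adj(I−A): (0.60, 0.15); det(I−A) = 0.4125.
m_1 = (0.60 + 0.15) / 0.4125 = 0.75 / 0.4125 ≈ 1.8182.

m_1 = 1.8182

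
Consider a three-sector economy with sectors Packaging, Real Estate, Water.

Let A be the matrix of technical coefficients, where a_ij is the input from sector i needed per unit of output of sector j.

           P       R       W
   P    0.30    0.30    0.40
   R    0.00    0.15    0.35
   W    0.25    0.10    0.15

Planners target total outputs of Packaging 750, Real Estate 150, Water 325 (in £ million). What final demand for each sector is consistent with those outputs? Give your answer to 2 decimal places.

d_P = 350.00, d_R = 13.75, d_W = 73.75

I − A =
  [   0.70    -0.30    -0.40]
  [   0.00     0.85    -0.35]
  [  -0.25    -0.10     0.85]
d = (I − A) x:
  d_P = (+0.70)·750 + (-0.30)·150 + (-0.40)·325 = 350.00
  d_R = (+0.00)·750 + (+0.85)·150 + (-0.35)·325 = 13.75
  d_W = (-0.25)·750 + (-0.10)·150 + (+0.85)·325 = 73.75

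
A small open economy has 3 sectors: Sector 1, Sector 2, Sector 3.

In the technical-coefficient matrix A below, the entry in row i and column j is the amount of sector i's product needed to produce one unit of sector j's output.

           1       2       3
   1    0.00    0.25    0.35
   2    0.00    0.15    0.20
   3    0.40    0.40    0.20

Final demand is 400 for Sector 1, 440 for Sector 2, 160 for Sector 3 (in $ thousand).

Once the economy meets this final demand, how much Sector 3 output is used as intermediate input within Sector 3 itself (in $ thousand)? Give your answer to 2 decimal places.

I − A =
  [   1.00    -0.25    -0.35]
  [   0.00     0.85    -0.20]
  [  -0.40    -0.40     0.80]
Cofactors of I−A, C_ij = (−1)^(i+j)·(minor ij) (rows/columns in the sector order above):
  C_11 = (0.85)(0.80) − (-0.20)(-0.40) = 0.6000
  C_12 = −[(0.00)(0.80) − (-0.20)(-0.40)] = 0.0800
  C_13 = (0.00)(-0.40) − (0.85)(-0.40) = 0.3400
  C_21 = −[(-0.25)(0.80) − (-0.35)(-0.40)] = 0.3400
  C_22 = (1.00)(0.80) − (-0.35)(-0.40) = 0.6600
  C_23 = −[(1.00)(-0.40) − (-0.25)(-0.40)] = 0.5000
  C_31 = (-0.25)(-0.20) − (-0.35)(0.85) = 0.3475
  C_32 = −[(1.00)(-0.20) − (-0.35)(0.00)] = 0.2000
  C_33 = (1.00)(0.85) − (-0.25)(0.00) = 0.8500
det(I−A) = Σ_j (I−A)_1j·C_1j = (1.00)(0.6000) + (-0.25)(0.0800) + (-0.35)(0.3400) = 0.4610
adj(I−A) = Cᵀ =
  [ 0.6000   0.3400   0.3475]
  [ 0.0800   0.6600   0.2000]
  [ 0.3400   0.5000   0.8500]
(I − A)⁻¹ = adj(I−A) / det(I−A) ≈
  [   1.3015     0.7375     0.7538]
  [   0.1735     1.4317     0.4338]
  [   0.7375     1.0846     1.8438]
First solve x = (I − A)⁻¹ d = adj(I−A)·d / det(I−A); in particular x_3 = (0.3400·400 + 0.5000·440 + 0.8500·160) / 0.4610 = 492.00 / 0.4610 ≈ 1067.2451.
Intermediate flow from 3 to 3: z_33 = a_33 · x_3 = 0.20 × 492.00 / 0.4610 = 98.40 / 0.4610 ≈ 213.45.

z_33 = 213.45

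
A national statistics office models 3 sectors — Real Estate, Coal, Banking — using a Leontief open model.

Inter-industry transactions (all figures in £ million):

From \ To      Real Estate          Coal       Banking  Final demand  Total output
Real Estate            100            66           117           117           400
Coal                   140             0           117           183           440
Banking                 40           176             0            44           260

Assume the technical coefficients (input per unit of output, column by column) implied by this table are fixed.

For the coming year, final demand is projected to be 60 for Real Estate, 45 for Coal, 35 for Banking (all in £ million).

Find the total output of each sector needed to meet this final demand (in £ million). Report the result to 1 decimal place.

Technical coefficients a_ij = z_ij / X_j:
  a_RR = 100/400 = 0.25, a_CR = 140/400 = 0.35, a_BR = 40/400 = 0.10
  a_RC = 66/440 = 0.15, a_CC = 0/440 = 0.00, a_BC = 176/440 = 0.40
  a_RB = 117/260 = 0.45, a_CB = 117/260 = 0.45, a_BB = 0/260 = 0.00
I − A =
  [   0.75    -0.15    -0.45]
  [  -0.35     1.00    -0.45]
  [  -0.10    -0.40     1.00]
Cofactors of I−A, C_ij = (−1)^(i+j)·(minor ij) (rows/columns in the sector order above):
  C_11 = (1.00)(1.00) − (-0.45)(-0.40) = 0.8200
  C_12 = −[(-0.35)(1.00) − (-0.45)(-0.10)] = 0.3950
  C_13 = (-0.35)(-0.40) − (1.00)(-0.10) = 0.2400
  C_21 = −[(-0.15)(1.00) − (-0.45)(-0.40)] = 0.3300
  C_22 = (0.75)(1.00) − (-0.45)(-0.10) = 0.7050
  C_23 = −[(0.75)(-0.40) − (-0.15)(-0.10)] = 0.3150
  C_31 = (-0.15)(-0.45) − (-0.45)(1.00) = 0.5175
  C_32 = −[(0.75)(-0.45) − (-0.45)(-0.35)] = 0.4950
  C_33 = (0.75)(1.00) − (-0.15)(-0.35) = 0.6975
det(I−A) = Σ_j (I−A)_1j·C_1j = (0.75)(0.8200) + (-0.15)(0.3950) + (-0.45)(0.2400) = 0.44775
adj(I−A) = Cᵀ =
  [ 0.8200   0.3300   0.5175]
  [ 0.3950   0.7050   0.4950]
  [ 0.2400   0.3150   0.6975]
(I − A)⁻¹ = adj(I−A) / det(I−A) ≈
  [   1.8314     0.7370     1.1558]
  [   0.8822     1.5745     1.1055]
  [   0.5360     0.7035     1.5578]
x = (I − A)⁻¹ d = adj(I−A)·d / det(I−A), with det(I−A) = 0.44775:
  x_R = (0.8200·60 + 0.3300·45 + 0.5175·35) / 0.44775 = 82.1625 / 0.44775 ≈ 183.5
  x_C = (0.3950·60 + 0.7050·45 + 0.4950·35) / 0.44775 = 72.75 / 0.44775 ≈ 162.5
  x_B = (0.2400·60 + 0.3150·45 + 0.6975·35) / 0.44775 = 52.9875 / 0.44775 ≈ 118.3

x_R = 183.5, x_C = 162.5, x_B = 118.3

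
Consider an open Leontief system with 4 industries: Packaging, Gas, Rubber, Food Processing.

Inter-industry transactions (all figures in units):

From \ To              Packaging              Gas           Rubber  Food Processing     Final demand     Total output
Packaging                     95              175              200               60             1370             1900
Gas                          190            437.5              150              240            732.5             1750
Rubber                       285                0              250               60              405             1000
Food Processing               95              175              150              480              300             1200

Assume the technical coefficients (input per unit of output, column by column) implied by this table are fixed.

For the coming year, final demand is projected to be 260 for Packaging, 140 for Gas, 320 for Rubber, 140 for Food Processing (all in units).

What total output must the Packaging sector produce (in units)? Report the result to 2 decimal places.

Technical coefficients a_ij = z_ij / X_j:
  a_PP = 95/1900 = 0.05, a_GP = 190/1900 = 0.10, a_RP = 285/1900 = 0.15, a_FP = 95/1900 = 0.05
  a_PG = 175/1750 = 0.10, a_GG = 437.5/1750 = 0.25, a_RG = 0/1750 = 0.00, a_FG = 175/1750 = 0.10
  a_PR = 200/1000 = 0.20, a_GR = 150/1000 = 0.15, a_RR = 250/1000 = 0.25, a_FR = 150/1000 = 0.15
  a_PF = 60/1200 = 0.05, a_GF = 240/1200 = 0.20, a_RF = 60/1200 = 0.05, a_FF = 480/1200 = 0.40
I − A =
  [   0.95    -0.10    -0.20    -0.05]
  [  -0.10     0.75    -0.15    -0.20]
  [  -0.15     0.00     0.75    -0.05]
  [  -0.05    -0.10    -0.15     0.60]
Compute the cofactors C_ij = (−1)^(i+j)·(3×3 minor ij) of I−A; the adjugate is their transpose:
adj(I−A) = Cᵀ =
  [ 0.316125   0.049000   0.104375   0.051375]
  [ 0.070125   0.398875   0.128375   0.149500]
  [ 0.066875   0.014750   0.399125   0.043750]
  [ 0.054750   0.074250   0.129875   0.502125]
det(I−A) = Σ_j (I−A)_1j·C_1j = (0.95)(0.316125) + (-0.10)(0.070125) + (-0.20)(0.066875) + (-0.05)(0.054750) = 0.27719375
(I − A)⁻¹ = adj(I−A) / det(I−A) ≈
  [   1.1404     0.1768     0.3765     0.1853]
  [   0.2530     1.4390     0.4631     0.5393]
  [   0.2413     0.0532     1.4399     0.1578]
  [   0.1975     0.2679     0.4685     1.8115]
x = (I − A)⁻¹ d = adj(I−A)·d / det(I−A), with det(I−A) = 0.27719375:
  x_P = (0.316125·260 + 0.049000·140 + 0.104375·320 + 0.051375·140) / 0.27719375 = 129.645 / 0.27719375 ≈ 467.71
  x_G = (0.070125·260 + 0.398875·140 + 0.128375·320 + 0.149500·140) / 0.27719375 = 136.085 / 0.27719375 ≈ 490.94
  x_R = (0.066875·260 + 0.014750·140 + 0.399125·320 + 0.043750·140) / 0.27719375 = 153.2975 / 0.27719375 ≈ 553.03
  x_F = (0.054750·260 + 0.074250·140 + 0.129875·320 + 0.502125·140) / 0.27719375 = 136.4875 / 0.27719375 ≈ 492.39

x_P = 467.71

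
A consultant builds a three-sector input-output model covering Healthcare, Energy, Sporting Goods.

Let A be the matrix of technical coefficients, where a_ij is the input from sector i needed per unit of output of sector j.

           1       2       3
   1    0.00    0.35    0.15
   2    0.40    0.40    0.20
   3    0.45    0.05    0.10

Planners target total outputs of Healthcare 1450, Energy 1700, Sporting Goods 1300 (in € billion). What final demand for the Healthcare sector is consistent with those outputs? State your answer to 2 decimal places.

I − A =
  [   1.00    -0.35    -0.15]
  [  -0.40     0.60    -0.20]
  [  -0.45    -0.05     0.90]
d = (I − A) x:
  d_1 = (+1.00)·1450 + (-0.35)·1700 + (-0.15)·1300 = 660.00
  d_2 = (-0.40)·1450 + (+0.60)·1700 + (-0.20)·1300 = 180.00
  d_3 = (-0.45)·1450 + (-0.05)·1700 + (+0.90)·1300 = 432.50

d_1 = 660.00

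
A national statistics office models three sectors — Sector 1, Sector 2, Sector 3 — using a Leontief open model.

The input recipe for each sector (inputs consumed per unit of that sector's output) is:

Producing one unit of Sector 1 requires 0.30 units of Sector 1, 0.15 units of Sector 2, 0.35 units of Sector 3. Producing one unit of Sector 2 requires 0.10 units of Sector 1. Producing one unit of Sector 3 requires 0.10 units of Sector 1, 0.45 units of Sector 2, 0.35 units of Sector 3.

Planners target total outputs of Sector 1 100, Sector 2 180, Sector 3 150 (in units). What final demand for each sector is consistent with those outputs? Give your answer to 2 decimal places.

I − A =
  [   0.70    -0.10    -0.10]
  [  -0.15     1.00    -0.45]
  [  -0.35     0.00     0.65]
d = (I − A) x:
  d_1 = (+0.70)·100 + (-0.10)·180 + (-0.10)·150 = 37.00
  d_2 = (-0.15)·100 + (+1.00)·180 + (-0.45)·150 = 97.50
  d_3 = (-0.35)·100 + (+0.00)·180 + (+0.65)·150 = 62.50

d_1 = 37.00, d_2 = 97.50, d_3 = 62.50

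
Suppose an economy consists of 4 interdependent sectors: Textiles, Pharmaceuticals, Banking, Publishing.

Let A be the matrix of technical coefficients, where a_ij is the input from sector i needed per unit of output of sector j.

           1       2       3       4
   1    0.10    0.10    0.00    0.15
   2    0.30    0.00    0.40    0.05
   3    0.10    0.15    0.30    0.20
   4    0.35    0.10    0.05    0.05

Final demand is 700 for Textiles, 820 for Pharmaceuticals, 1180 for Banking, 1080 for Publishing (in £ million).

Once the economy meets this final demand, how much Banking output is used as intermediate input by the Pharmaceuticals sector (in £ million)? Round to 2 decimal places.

I − A =
  [   0.90    -0.10     0.00    -0.15]
  [  -0.30     1.00    -0.40    -0.05]
  [  -0.10    -0.15     0.70    -0.20]
  [  -0.35    -0.10    -0.05     0.95]
Compute the cofactors C_ij = (−1)^(i+j)·(3×3 minor ij) of I−A; the adjugate is their transpose:
adj(I−A) = Cᵀ =
  [ 0.586125   0.077125   0.051750   0.107500]
  [ 0.275000   0.552000   0.325500   0.141000]
  [ 0.215875   0.156375   0.763250   0.203000]
  [ 0.256250   0.094750   0.093500   0.551000]
det(I−A) = Σ_j (I−A)_1j·C_1j = (0.90)(0.586125) + (-0.10)(0.275000) + (0.00)(0.215875) + (-0.15)(0.256250) = 0.461575
(I − A)⁻¹ = adj(I−A) / det(I−A) ≈
  [   1.2698     0.1671     0.1121     0.2329]
  [   0.5958     1.1959     0.7052     0.3055]
  [   0.4677     0.3388     1.6536     0.4398]
  [   0.5552     0.2053     0.2026     1.1937]
First solve x = (I − A)⁻¹ d = adj(I−A)·d / det(I−A); in particular x_2 = (0.275000·700 + 0.552000·820 + 0.325500·1180 + 0.141000·1080) / 0.461575 = 1181.51 / 0.461575 ≈ 2559.7357.
Intermediate flow from 3 to 2: z_32 = a_32 · x_2 = 0.15 × 1181.51 / 0.461575 = 177.2265 / 0.461575 ≈ 383.96.

z_32 = 383.96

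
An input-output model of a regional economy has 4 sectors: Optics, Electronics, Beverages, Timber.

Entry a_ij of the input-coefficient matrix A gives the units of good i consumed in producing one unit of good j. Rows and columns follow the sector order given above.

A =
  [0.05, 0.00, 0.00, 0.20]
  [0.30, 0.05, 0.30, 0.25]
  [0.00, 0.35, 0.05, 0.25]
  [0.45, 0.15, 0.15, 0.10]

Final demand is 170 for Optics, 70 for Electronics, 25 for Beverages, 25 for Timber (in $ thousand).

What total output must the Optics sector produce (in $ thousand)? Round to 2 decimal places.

x_1 = 223.46

I − A =
  [   0.95     0.00     0.00    -0.20]
  [  -0.30     0.95    -0.30    -0.25]
  [   0.00    -0.35     0.95    -0.25]
  [  -0.45    -0.15    -0.15     0.90]
Compute the cofactors C_ij = (−1)^(i+j)·(3×3 minor ij) of I−A; the adjugate is their transpose:
adj(I−A) = Cᵀ =
  [ 0.622125   0.039000   0.037500   0.159500]
  [ 0.385875   0.691125   0.274125   0.353875]
  [ 0.252000   0.303375   0.682125   0.329750]
  [ 0.417375   0.185250   0.178125   0.757625]
det(I−A) = Σ_j (I−A)_1j·C_1j = (0.95)(0.622125) + (0.00)(0.385875) + (0.00)(0.252000) + (-0.20)(0.417375) = 0.50754375
(I − A)⁻¹ = adj(I−A) / det(I−A) ≈
  [   1.2258     0.0768     0.0739     0.3143]
  [   0.7603     1.3617     0.5401     0.6972]
  [   0.4965     0.5977     1.3440     0.6497]
  [   0.8223     0.3650     0.3510     1.4927]
x = (I − A)⁻¹ d = adj(I−A)·d / det(I−A), with det(I−A) = 0.50754375:
  x_1 = (0.622125·170 + 0.039000·70 + 0.037500·25 + 0.159500·25) / 0.50754375 = 113.41625 / 0.50754375 ≈ 223.46
  x_2 = (0.385875·170 + 0.691125·70 + 0.274125·25 + 0.353875·25) / 0.50754375 = 129.6775 / 0.50754375 ≈ 255.50
  x_3 = (0.252000·170 + 0.303375·70 + 0.682125·25 + 0.329750·25) / 0.50754375 = 89.373125 / 0.50754375 ≈ 176.09
  x_4 = (0.417375·170 + 0.185250·70 + 0.178125·25 + 0.757625·25) / 0.50754375 = 107.315 / 0.50754375 ≈ 211.44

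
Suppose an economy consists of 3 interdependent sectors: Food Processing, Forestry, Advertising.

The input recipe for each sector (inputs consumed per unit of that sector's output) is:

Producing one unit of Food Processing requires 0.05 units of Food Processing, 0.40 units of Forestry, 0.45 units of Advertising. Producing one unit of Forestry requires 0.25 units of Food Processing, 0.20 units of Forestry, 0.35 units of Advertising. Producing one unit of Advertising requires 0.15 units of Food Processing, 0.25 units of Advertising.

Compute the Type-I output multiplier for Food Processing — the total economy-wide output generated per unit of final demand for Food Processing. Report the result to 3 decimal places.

I − A =
  [   0.95    -0.25    -0.15]
  [  -0.40     0.80     0.00]
  [  -0.45    -0.35     0.75]
Cofactors of I−A, C_ij = (−1)^(i+j)·(minor ij) (rows/columns in the sector order above):
  C_11 = (0.80)(0.75) − (0.00)(-0.35) = 0.6000
  C_12 = −[(-0.40)(0.75) − (0.00)(-0.45)] = 0.3000
  C_13 = (-0.40)(-0.35) − (0.80)(-0.45) = 0.5000
  C_21 = −[(-0.25)(0.75) − (-0.15)(-0.35)] = 0.2400
  C_22 = (0.95)(0.75) − (-0.15)(-0.45) = 0.6450
  C_23 = −[(0.95)(-0.35) − (-0.25)(-0.45)] = 0.4450
  C_31 = (-0.25)(0.00) − (-0.15)(0.80) = 0.1200
  C_32 = −[(0.95)(0.00) − (-0.15)(-0.40)] = 0.0600
  C_33 = (0.95)(0.80) − (-0.25)(-0.40) = 0.6600
det(I−A) = Σ_j (I−A)_1j·C_1j = (0.95)(0.6000) + (-0.25)(0.3000) + (-0.15)(0.5000) = 0.4200
adj(I−A) = Cᵀ =
  [ 0.6000   0.2400   0.1200]
  [ 0.3000   0.6450   0.0600]
  [ 0.5000   0.4450   0.6600]
(I − A)⁻¹ = adj(I−A) / det(I−A) ≈
  [   1.4286     0.5714     0.2857]
  [   0.7143     1.5357     0.1429]
  [   1.1905     1.0595     1.5714]
The output multiplier for sector j is the column-j sum of the Leontief inverse (I − A)⁻¹ = adj(I−A) / det(I−A).
Column 1 of adj(I−A): (0.6000, 0.3000, 0.5000); det(I−A) = 0.4200.
m_1 = (0.6000 + 0.3000 + 0.5000) / 0.4200 = 1.40 / 0.4200 ≈ 3.333.

m_1 = 3.333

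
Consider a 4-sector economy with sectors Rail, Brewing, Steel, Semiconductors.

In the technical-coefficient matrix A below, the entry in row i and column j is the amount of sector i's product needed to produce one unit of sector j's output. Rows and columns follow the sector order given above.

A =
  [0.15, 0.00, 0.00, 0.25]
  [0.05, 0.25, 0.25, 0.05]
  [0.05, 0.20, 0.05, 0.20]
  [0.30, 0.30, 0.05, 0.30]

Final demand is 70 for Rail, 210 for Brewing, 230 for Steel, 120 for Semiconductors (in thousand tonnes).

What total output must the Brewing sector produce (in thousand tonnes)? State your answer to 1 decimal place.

I − A =
  [   0.85     0.00     0.00    -0.25]
  [  -0.05     0.75    -0.25    -0.05]
  [  -0.05    -0.20     0.95    -0.20]
  [  -0.30    -0.30    -0.05     0.70]
Compute the cofactors C_ij = (−1)^(i+j)·(3×3 minor ij) of I−A; the adjugate is their transpose:
adj(I−A) = Cᵀ =
  [ 0.426500   0.073750   0.028125   0.165625]
  [ 0.070875   0.484875   0.132750   0.097875]
  [ 0.083500   0.158750   0.373500   0.147875]
  [ 0.219125   0.250750   0.095625   0.563125]
det(I−A) = Σ_j (I−A)_1j·C_1j = (0.85)(0.426500) + (0.00)(0.070875) + (0.00)(0.083500) + (-0.25)(0.219125) = 0.30774375
(I − A)⁻¹ = adj(I−A) / det(I−A) ≈
  [   1.3859     0.2396     0.0914     0.5382]
  [   0.2303     1.5756     0.4314     0.3180]
  [   0.2713     0.5159     1.2137     0.4805]
  [   0.7120     0.8148     0.3107     1.8299]
x = (I − A)⁻¹ d = adj(I−A)·d / det(I−A), with det(I−A) = 0.30774375:
  x_1 = (0.426500·70 + 0.073750·210 + 0.028125·230 + 0.165625·120) / 0.30774375 = 71.68625 / 0.30774375 ≈ 232.9
  x_2 = (0.070875·70 + 0.484875·210 + 0.132750·230 + 0.097875·120) / 0.30774375 = 149.0625 / 0.30774375 ≈ 484.4
  x_3 = (0.083500·70 + 0.158750·210 + 0.373500·230 + 0.147875·120) / 0.30774375 = 142.8325 / 0.30774375 ≈ 464.1
  x_4 = (0.219125·70 + 0.250750·210 + 0.095625·230 + 0.563125·120) / 0.30774375 = 157.565 / 0.30774375 ≈ 512.0

x_2 = 484.4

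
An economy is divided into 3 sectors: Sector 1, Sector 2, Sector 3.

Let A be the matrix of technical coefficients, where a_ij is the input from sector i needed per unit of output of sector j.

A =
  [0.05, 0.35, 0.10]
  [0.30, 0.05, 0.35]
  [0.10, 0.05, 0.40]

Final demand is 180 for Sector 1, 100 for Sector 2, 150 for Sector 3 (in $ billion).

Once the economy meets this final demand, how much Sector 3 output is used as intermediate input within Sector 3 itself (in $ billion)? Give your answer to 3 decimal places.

I − A =
  [   0.95    -0.35    -0.10]
  [  -0.30     0.95    -0.35]
  [  -0.10    -0.05     0.60]
Cofactors of I−A, C_ij = (−1)^(i+j)·(minor ij) (rows/columns in the sector order above):
  C_11 = (0.95)(0.60) − (-0.35)(-0.05) = 0.5525
  C_12 = −[(-0.30)(0.60) − (-0.35)(-0.10)] = 0.2150
  C_13 = (-0.30)(-0.05) − (0.95)(-0.10) = 0.1100
  C_21 = −[(-0.35)(0.60) − (-0.10)(-0.05)] = 0.2150
  C_22 = (0.95)(0.60) − (-0.10)(-0.10) = 0.5600
  C_23 = −[(0.95)(-0.05) − (-0.35)(-0.10)] = 0.0825
  C_31 = (-0.35)(-0.35) − (-0.10)(0.95) = 0.2175
  C_32 = −[(0.95)(-0.35) − (-0.10)(-0.30)] = 0.3625
  C_33 = (0.95)(0.95) − (-0.35)(-0.30) = 0.7975
det(I−A) = Σ_j (I−A)_1j·C_1j = (0.95)(0.5525) + (-0.35)(0.2150) + (-0.10)(0.1100) = 0.438625
adj(I−A) = Cᵀ =
  [ 0.5525   0.2150   0.2175]
  [ 0.2150   0.5600   0.3625]
  [ 0.1100   0.0825   0.7975]
(I − A)⁻¹ = adj(I−A) / det(I−A) ≈
  [   1.2596     0.4902     0.4959]
  [   0.4902     1.2767     0.8264]
  [   0.2508     0.1881     1.8182]
First solve x = (I − A)⁻¹ d = adj(I−A)·d / det(I−A); in particular x_3 = (0.1100·180 + 0.0825·100 + 0.7975·150) / 0.438625 = 147.675 / 0.438625 ≈ 336.67712.
Intermediate flow from 3 to 3: z_33 = a_33 · x_3 = 0.40 × 147.675 / 0.438625 = 59.07 / 0.438625 ≈ 134.671.

z_33 = 134.671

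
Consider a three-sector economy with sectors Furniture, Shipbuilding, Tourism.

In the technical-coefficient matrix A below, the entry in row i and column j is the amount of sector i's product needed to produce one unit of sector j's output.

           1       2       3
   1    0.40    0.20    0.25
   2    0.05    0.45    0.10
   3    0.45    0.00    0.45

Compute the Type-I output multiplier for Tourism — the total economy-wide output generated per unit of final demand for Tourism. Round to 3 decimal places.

m_3 = 5.232

I − A =
  [   0.60    -0.20    -0.25]
  [  -0.05     0.55    -0.10]
  [  -0.45     0.00     0.55]
Cofactors of I−A, C_ij = (−1)^(i+j)·(minor ij) (rows/columns in the sector order above):
  C_11 = (0.55)(0.55) − (-0.10)(0.00) = 0.3025
  C_12 = −[(-0.05)(0.55) − (-0.10)(-0.45)] = 0.0725
  C_13 = (-0.05)(0.00) − (0.55)(-0.45) = 0.2475
  C_21 = −[(-0.20)(0.55) − (-0.25)(0.00)] = 0.1100
  C_22 = (0.60)(0.55) − (-0.25)(-0.45) = 0.2175
  C_23 = −[(0.60)(0.00) − (-0.20)(-0.45)] = 0.0900
  C_31 = (-0.20)(-0.10) − (-0.25)(0.55) = 0.1575
  C_32 = −[(0.60)(-0.10) − (-0.25)(-0.05)] = 0.0725
  C_33 = (0.60)(0.55) − (-0.20)(-0.05) = 0.3200
det(I−A) = Σ_j (I−A)_1j·C_1j = (0.60)(0.3025) + (-0.20)(0.0725) + (-0.25)(0.2475) = 0.105125
adj(I−A) = Cᵀ =
  [ 0.3025   0.1100   0.1575]
  [ 0.0725   0.2175   0.0725]
  [ 0.2475   0.0900   0.3200]
(I − A)⁻¹ = adj(I−A) / det(I−A) ≈
  [   2.8775     1.0464     1.4982]
  [   0.6897     2.0690     0.6897]
  [   2.3543     0.8561     3.0440]
The output multiplier for sector j is the column-j sum of the Leontief inverse (I − A)⁻¹ = adj(I−A) / det(I−A).
Column 3 of adj(I−A): (0.1575, 0.0725, 0.3200); det(I−A) = 0.105125.
m_3 = (0.1575 + 0.0725 + 0.3200) / 0.105125 = 0.55 / 0.105125 ≈ 5.232.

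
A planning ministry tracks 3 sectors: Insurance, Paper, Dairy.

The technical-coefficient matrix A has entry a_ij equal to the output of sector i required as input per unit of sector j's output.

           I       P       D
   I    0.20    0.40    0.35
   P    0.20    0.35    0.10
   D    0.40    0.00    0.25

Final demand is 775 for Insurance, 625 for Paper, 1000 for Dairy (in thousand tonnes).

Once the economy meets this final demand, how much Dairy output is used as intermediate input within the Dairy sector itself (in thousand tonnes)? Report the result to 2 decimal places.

I − A =
  [   0.80    -0.40    -0.35]
  [  -0.20     0.65    -0.10]
  [  -0.40     0.00     0.75]
Cofactors of I−A, C_ij = (−1)^(i+j)·(minor ij) (rows/columns in the sector order above):
  C_11 = (0.65)(0.75) − (-0.10)(0.00) = 0.4875
  C_12 = −[(-0.20)(0.75) − (-0.10)(-0.40)] = 0.1900
  C_13 = (-0.20)(0.00) − (0.65)(-0.40) = 0.2600
  C_21 = −[(-0.40)(0.75) − (-0.35)(0.00)] = 0.3000
  C_22 = (0.80)(0.75) − (-0.35)(-0.40) = 0.4600
  C_23 = −[(0.80)(0.00) − (-0.40)(-0.40)] = 0.1600
  C_31 = (-0.40)(-0.10) − (-0.35)(0.65) = 0.2675
  C_32 = −[(0.80)(-0.10) − (-0.35)(-0.20)] = 0.1500
  C_33 = (0.80)(0.65) − (-0.40)(-0.20) = 0.4400
det(I−A) = Σ_j (I−A)_1j·C_1j = (0.80)(0.4875) + (-0.40)(0.1900) + (-0.35)(0.2600) = 0.2230
adj(I−A) = Cᵀ =
  [ 0.4875   0.3000   0.2675]
  [ 0.1900   0.4600   0.1500]
  [ 0.2600   0.1600   0.4400]
(I − A)⁻¹ = adj(I−A) / det(I−A) ≈
  [   2.1861     1.3453     1.1996]
  [   0.8520     2.0628     0.6726]
  [   1.1659     0.7175     1.9731]
First solve x = (I − A)⁻¹ d = adj(I−A)·d / det(I−A); in particular x_D = (0.2600·775 + 0.1600·625 + 0.4400·1000) / 0.2230 = 741.50 / 0.2230 ≈ 3325.1121.
Intermediate flow from D to D: z_DD = a_DD · x_D = 0.25 × 741.50 / 0.2230 = 185.375 / 0.2230 ≈ 831.28.

z_DD = 831.28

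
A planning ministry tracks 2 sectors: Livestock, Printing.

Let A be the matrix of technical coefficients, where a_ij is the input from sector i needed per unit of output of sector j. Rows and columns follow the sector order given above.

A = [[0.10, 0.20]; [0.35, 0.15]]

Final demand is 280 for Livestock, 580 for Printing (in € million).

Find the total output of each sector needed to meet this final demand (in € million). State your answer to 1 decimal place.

I − A =
  [   0.90    -0.20]
  [  -0.35     0.85]
det(I−A) = (0.90)(0.85) − (-0.20)(-0.35) = 0.6950
adj(I−A) = [[0.85, 0.20], [0.35, 0.90]]
(I − A)⁻¹ = adj(I−A) / det(I−A) ≈
  [   1.2230     0.2878]
  [   0.5036     1.2950]
x = (I − A)⁻¹ d = adj(I−A)·d / det(I−A), with det(I−A) = 0.6950:
  x_L = (0.85·280 + 0.20·580) / 0.6950 = 354.00 / 0.6950 ≈ 509.4
  x_P = (0.35·280 + 0.90·580) / 0.6950 = 620.00 / 0.6950 ≈ 892.1

x_L = 509.4, x_P = 892.1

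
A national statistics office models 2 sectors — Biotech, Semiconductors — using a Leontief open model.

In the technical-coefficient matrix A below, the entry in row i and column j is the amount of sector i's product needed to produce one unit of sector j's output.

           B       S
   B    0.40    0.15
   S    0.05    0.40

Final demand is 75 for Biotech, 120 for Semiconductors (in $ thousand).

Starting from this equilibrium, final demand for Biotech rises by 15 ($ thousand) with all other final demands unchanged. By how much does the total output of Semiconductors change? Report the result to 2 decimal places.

Δx_S = 2.13

I − A =
  [   0.60    -0.15]
  [  -0.05     0.60]
det(I−A) = (0.60)(0.60) − (-0.15)(-0.05) = 0.3525
adj(I−A) = [[0.60, 0.15], [0.05, 0.60]]
(I − A)⁻¹ = adj(I−A) / det(I−A) ≈
  [   1.7021     0.4255]
  [   0.1418     1.7021]
Δx = (I − A)⁻¹ Δd with Δd having +15 in the Biotech component and 0 elsewhere.
So Δx_S = L_SB · (+15), where L_SB = adj(I−A)_SB / det(I−A) = 0.05 / 0.3525.
Δx_S = 0.05 × (+15) / 0.3525 = 0.75 / 0.3525 ≈ 2.13.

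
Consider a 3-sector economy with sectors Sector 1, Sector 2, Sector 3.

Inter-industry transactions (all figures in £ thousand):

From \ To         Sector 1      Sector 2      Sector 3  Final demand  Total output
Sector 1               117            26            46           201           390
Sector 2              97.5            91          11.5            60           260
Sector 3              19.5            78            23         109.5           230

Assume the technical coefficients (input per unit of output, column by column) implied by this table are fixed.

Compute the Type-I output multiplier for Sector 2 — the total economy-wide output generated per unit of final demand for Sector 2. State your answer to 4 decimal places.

Technical coefficients a_ij = z_ij / X_j:
  a_11 = 117/390 = 0.30, a_21 = 97.5/390 = 0.25, a_31 = 19.5/390 = 0.05
  a_12 = 26/260 = 0.10, a_22 = 91/260 = 0.35, a_32 = 78/260 = 0.30
  a_13 = 46/230 = 0.20, a_23 = 11.5/230 = 0.05, a_33 = 23/230 = 0.10
I − A =
  [   0.70    -0.10    -0.20]
  [  -0.25     0.65    -0.05]
  [  -0.05    -0.30     0.90]
Cofactors of I−A, C_ij = (−1)^(i+j)·(minor ij) (rows/columns in the sector order above):
  C_11 = (0.65)(0.90) − (-0.05)(-0.30) = 0.5700
  C_12 = −[(-0.25)(0.90) − (-0.05)(-0.05)] = 0.2275
  C_13 = (-0.25)(-0.30) − (0.65)(-0.05) = 0.1075
  C_21 = −[(-0.10)(0.90) − (-0.20)(-0.30)] = 0.1500
  C_22 = (0.70)(0.90) − (-0.20)(-0.05) = 0.6200
  C_23 = −[(0.70)(-0.30) − (-0.10)(-0.05)] = 0.2150
  C_31 = (-0.10)(-0.05) − (-0.20)(0.65) = 0.1350
  C_32 = −[(0.70)(-0.05) − (-0.20)(-0.25)] = 0.0850
  C_33 = (0.70)(0.65) − (-0.10)(-0.25) = 0.4300
det(I−A) = Σ_j (I−A)_1j·C_1j = (0.70)(0.5700) + (-0.10)(0.2275) + (-0.20)(0.1075) = 0.35475
adj(I−A) = Cᵀ =
  [ 0.5700   0.1500   0.1350]
  [ 0.2275   0.6200   0.0850]
  [ 0.1075   0.2150   0.4300]
(I − A)⁻¹ = adj(I−A) / det(I−A) ≈
  [   1.60677     0.42283     0.38055]
  [   0.64130     1.74771     0.23961]
  [   0.30303     0.60606     1.21212]
The output multiplier for sector j is the column-j sum of the Leontief inverse (I − A)⁻¹ = adj(I−A) / det(I−A).
Column 2 of adj(I−A): (0.1500, 0.6200, 0.2150); det(I−A) = 0.35475.
m_2 = (0.1500 + 0.6200 + 0.2150) / 0.35475 = 0.985 / 0.35475 ≈ 2.7766.

m_2 = 2.7766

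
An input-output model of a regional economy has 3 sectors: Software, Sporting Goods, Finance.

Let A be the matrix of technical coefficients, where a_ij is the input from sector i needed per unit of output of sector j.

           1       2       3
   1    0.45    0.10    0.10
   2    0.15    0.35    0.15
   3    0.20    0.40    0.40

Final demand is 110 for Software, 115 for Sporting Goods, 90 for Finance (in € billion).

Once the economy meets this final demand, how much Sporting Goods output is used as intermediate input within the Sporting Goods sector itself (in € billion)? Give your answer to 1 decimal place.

I − A =
  [   0.55    -0.10    -0.10]
  [  -0.15     0.65    -0.15]
  [  -0.20    -0.40     0.60]
Cofactors of I−A, C_ij = (−1)^(i+j)·(minor ij) (rows/columns in the sector order above):
  C_11 = (0.65)(0.60) − (-0.15)(-0.40) = 0.3300
  C_12 = −[(-0.15)(0.60) − (-0.15)(-0.20)] = 0.1200
  C_13 = (-0.15)(-0.40) − (0.65)(-0.20) = 0.1900
  C_21 = −[(-0.10)(0.60) − (-0.10)(-0.40)] = 0.1000
  C_22 = (0.55)(0.60) − (-0.10)(-0.20) = 0.3100
  C_23 = −[(0.55)(-0.40) − (-0.10)(-0.20)] = 0.2400
  C_31 = (-0.10)(-0.15) − (-0.10)(0.65) = 0.0800
  C_32 = −[(0.55)(-0.15) − (-0.10)(-0.15)] = 0.0975
  C_33 = (0.55)(0.65) − (-0.10)(-0.15) = 0.3425
det(I−A) = Σ_j (I−A)_1j·C_1j = (0.55)(0.3300) + (-0.10)(0.1200) + (-0.10)(0.1900) = 0.1505
adj(I−A) = Cᵀ =
  [ 0.3300   0.1000   0.0800]
  [ 0.1200   0.3100   0.0975]
  [ 0.1900   0.2400   0.3425]
(I − A)⁻¹ = adj(I−A) / det(I−A) ≈
  [   2.1927     0.6645     0.5316]
  [   0.7973     2.0598     0.6478]
  [   1.2625     1.5947     2.2757]
First solve x = (I − A)⁻¹ d = adj(I−A)·d / det(I−A); in particular x_2 = (0.1200·110 + 0.3100·115 + 0.0975·90) / 0.1505 = 57.625 / 0.1505 ≈ 382.890.
Intermediate flow from 2 to 2: z_22 = a_22 · x_2 = 0.35 × 57.625 / 0.1505 = 20.16875 / 0.1505 ≈ 134.0.

z_22 = 134.0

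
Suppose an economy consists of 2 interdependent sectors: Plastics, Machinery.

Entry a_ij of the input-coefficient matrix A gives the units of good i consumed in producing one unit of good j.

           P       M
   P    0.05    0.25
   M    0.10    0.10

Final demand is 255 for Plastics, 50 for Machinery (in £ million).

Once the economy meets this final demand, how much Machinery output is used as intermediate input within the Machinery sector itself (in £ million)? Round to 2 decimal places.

I − A =
  [   0.95    -0.25]
  [  -0.10     0.90]
det(I−A) = (0.95)(0.90) − (-0.25)(-0.10) = 0.8300
adj(I−A) = [[0.90, 0.25], [0.10, 0.95]]
(I − A)⁻¹ = adj(I−A) / det(I−A) ≈
  [   1.0843     0.3012]
  [   0.1205     1.1446]
First solve x = (I − A)⁻¹ d = adj(I−A)·d / det(I−A); in particular x_M = (0.10·255 + 0.95·50) / 0.8300 = 73.00 / 0.8300 ≈ 87.9518.
Intermediate flow from M to M: z_MM = a_MM · x_M = 0.10 × 73.00 / 0.8300 = 7.30 / 0.8300 ≈ 8.80.

z_MM = 8.80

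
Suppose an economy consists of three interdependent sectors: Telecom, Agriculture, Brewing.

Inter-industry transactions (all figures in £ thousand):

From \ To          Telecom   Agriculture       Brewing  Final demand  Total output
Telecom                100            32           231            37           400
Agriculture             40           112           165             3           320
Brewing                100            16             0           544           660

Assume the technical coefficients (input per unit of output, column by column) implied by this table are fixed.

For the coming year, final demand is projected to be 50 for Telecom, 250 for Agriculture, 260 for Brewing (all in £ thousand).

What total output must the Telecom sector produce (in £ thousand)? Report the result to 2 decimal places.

Technical coefficients a_ij = z_ij / X_j:
  a_TT = 100/400 = 0.25, a_AT = 40/400 = 0.10, a_BT = 100/400 = 0.25
  a_TA = 32/320 = 0.10, a_AA = 112/320 = 0.35, a_BA = 16/320 = 0.05
  a_TB = 231/660 = 0.35, a_AB = 165/660 = 0.25, a_BB = 0/660 = 0.00
I − A =
  [   0.75    -0.10    -0.35]
  [  -0.10     0.65    -0.25]
  [  -0.25    -0.05     1.00]
Cofactors of I−A, C_ij = (−1)^(i+j)·(minor ij) (rows/columns in the sector order above):
  C_11 = (0.65)(1.00) − (-0.25)(-0.05) = 0.6375
  C_12 = −[(-0.10)(1.00) − (-0.25)(-0.25)] = 0.1625
  C_13 = (-0.10)(-0.05) − (0.65)(-0.25) = 0.1675
  C_21 = −[(-0.10)(1.00) − (-0.35)(-0.05)] = 0.1175
  C_22 = (0.75)(1.00) − (-0.35)(-0.25) = 0.6625
  C_23 = −[(0.75)(-0.05) − (-0.10)(-0.25)] = 0.0625
  C_31 = (-0.10)(-0.25) − (-0.35)(0.65) = 0.2525
  C_32 = −[(0.75)(-0.25) − (-0.35)(-0.10)] = 0.2225
  C_33 = (0.75)(0.65) − (-0.10)(-0.10) = 0.4775
det(I−A) = Σ_j (I−A)_1j·C_1j = (0.75)(0.6375) + (-0.10)(0.1625) + (-0.35)(0.1675) = 0.40325
adj(I−A) = Cᵀ =
  [ 0.6375   0.1175   0.2525]
  [ 0.1625   0.6625   0.2225]
  [ 0.1675   0.0625   0.4775]
(I − A)⁻¹ = adj(I−A) / det(I−A) ≈
  [   1.5809     0.2914     0.6262]
  [   0.4030     1.6429     0.5518]
  [   0.4154     0.1550     1.1841]
x = (I − A)⁻¹ d = adj(I−A)·d / det(I−A), with det(I−A) = 0.40325:
  x_T = (0.6375·50 + 0.1175·250 + 0.2525·260) / 0.40325 = 126.90 / 0.40325 ≈ 314.69
  x_A = (0.1625·50 + 0.6625·250 + 0.2225·260) / 0.40325 = 231.60 / 0.40325 ≈ 574.33
  x_B = (0.1675·50 + 0.0625·250 + 0.4775·260) / 0.40325 = 148.15 / 0.40325 ≈ 367.39

x_T = 314.69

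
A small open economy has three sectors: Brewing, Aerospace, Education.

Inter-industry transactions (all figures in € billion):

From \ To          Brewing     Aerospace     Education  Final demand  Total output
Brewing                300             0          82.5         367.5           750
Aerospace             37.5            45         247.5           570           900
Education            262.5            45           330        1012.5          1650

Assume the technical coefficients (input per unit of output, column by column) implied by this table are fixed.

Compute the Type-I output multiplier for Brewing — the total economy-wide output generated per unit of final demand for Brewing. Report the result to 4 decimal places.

Technical coefficients a_ij = z_ij / X_j:
  a_11 = 300/750 = 0.40, a_21 = 37.5/750 = 0.05, a_31 = 262.5/750 = 0.35
  a_12 = 0/900 = 0.00, a_22 = 45/900 = 0.05, a_32 = 45/900 = 0.05
  a_13 = 82.5/1650 = 0.05, a_23 = 247.5/1650 = 0.15, a_33 = 330/1650 = 0.20
I − A =
  [   0.60     0.00    -0.05]
  [  -0.05     0.95    -0.15]
  [  -0.35    -0.05     0.80]
Cofactors of I−A, C_ij = (−1)^(i+j)·(minor ij) (rows/columns in the sector order above):
  C_11 = (0.95)(0.80) − (-0.15)(-0.05) = 0.7525
  C_12 = −[(-0.05)(0.80) − (-0.15)(-0.35)] = 0.0925
  C_13 = (-0.05)(-0.05) − (0.95)(-0.35) = 0.3350
  C_21 = −[(0.00)(0.80) − (-0.05)(-0.05)] = 0.0025
  C_22 = (0.60)(0.80) − (-0.05)(-0.35) = 0.4625
  C_23 = −[(0.60)(-0.05) − (0.00)(-0.35)] = 0.0300
  C_31 = (0.00)(-0.15) − (-0.05)(0.95) = 0.0475
  C_32 = −[(0.60)(-0.15) − (-0.05)(-0.05)] = 0.0925
  C_33 = (0.60)(0.95) − (0.00)(-0.05) = 0.5700
det(I−A) = Σ_j (I−A)_1j·C_1j = (0.60)(0.7525) + (0.00)(0.0925) + (-0.05)(0.3350) = 0.43475
adj(I−A) = Cᵀ =
  [ 0.7525   0.0025   0.0475]
  [ 0.0925   0.4625   0.0925]
  [ 0.3350   0.0300   0.5700]
(I − A)⁻¹ = adj(I−A) / det(I−A) ≈
  [   1.73088     0.00575     0.10926]
  [   0.21277     1.06383     0.21277]
  [   0.77056     0.06901     1.31110]
The output multiplier for sector j is the column-j sum of the Leontief inverse (I − A)⁻¹ = adj(I−A) / det(I−A).
Column 1 of adj(I−A): (0.7525, 0.0925, 0.3350); det(I−A) = 0.43475.
m_1 = (0.7525 + 0.0925 + 0.3350) / 0.43475 = 1.18 / 0.43475 ≈ 2.7142.

m_1 = 2.7142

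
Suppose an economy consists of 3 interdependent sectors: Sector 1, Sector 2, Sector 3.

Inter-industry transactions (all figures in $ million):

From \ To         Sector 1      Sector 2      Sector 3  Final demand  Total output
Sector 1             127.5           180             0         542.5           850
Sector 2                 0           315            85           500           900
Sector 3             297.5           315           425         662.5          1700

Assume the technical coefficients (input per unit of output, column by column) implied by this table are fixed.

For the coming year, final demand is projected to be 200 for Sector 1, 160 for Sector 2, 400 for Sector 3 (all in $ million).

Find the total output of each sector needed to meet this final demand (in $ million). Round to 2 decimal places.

Technical coefficients a_ij = z_ij / X_j:
  a_11 = 127.5/850 = 0.15, a_21 = 0/850 = 0.00, a_31 = 297.5/850 = 0.35
  a_12 = 180/900 = 0.20, a_22 = 315/900 = 0.35, a_32 = 315/900 = 0.35
  a_13 = 0/1700 = 0.00, a_23 = 85/1700 = 0.05, a_33 = 425/1700 = 0.25
I − A =
  [   0.85    -0.20     0.00]
  [   0.00     0.65    -0.05]
  [  -0.35    -0.35     0.75]
Cofactors of I−A, C_ij = (−1)^(i+j)·(minor ij) (rows/columns in the sector order above):
  C_11 = (0.65)(0.75) − (-0.05)(-0.35) = 0.4700
  C_12 = −[(0.00)(0.75) − (-0.05)(-0.35)] = 0.0175
  C_13 = (0.00)(-0.35) − (0.65)(-0.35) = 0.2275
  C_21 = −[(-0.20)(0.75) − (0.00)(-0.35)] = 0.1500
  C_22 = (0.85)(0.75) − (0.00)(-0.35) = 0.6375
  C_23 = −[(0.85)(-0.35) − (-0.20)(-0.35)] = 0.3675
  C_31 = (-0.20)(-0.05) − (0.00)(0.65) = 0.0100
  C_32 = −[(0.85)(-0.05) − (0.00)(0.00)] = 0.0425
  C_33 = (0.85)(0.65) − (-0.20)(0.00) = 0.5525
det(I−A) = Σ_j (I−A)_1j·C_1j = (0.85)(0.4700) + (-0.20)(0.0175) + (0.00)(0.2275) = 0.3960
adj(I−A) = Cᵀ =
  [ 0.4700   0.1500   0.0100]
  [ 0.0175   0.6375   0.0425]
  [ 0.2275   0.3675   0.5525]
(I − A)⁻¹ = adj(I−A) / det(I−A) ≈
  [   1.1869     0.3788     0.0253]
  [   0.0442     1.6098     0.1073]
  [   0.5745     0.9280     1.3952]
x = (I − A)⁻¹ d = adj(I−A)·d / det(I−A), with det(I−A) = 0.3960:
  x_1 = (0.4700·200 + 0.1500·160 + 0.0100·400) / 0.3960 = 122.00 / 0.3960 ≈ 308.08
  x_2 = (0.0175·200 + 0.6375·160 + 0.0425·400) / 0.3960 = 122.50 / 0.3960 ≈ 309.34
  x_3 = (0.2275·200 + 0.3675·160 + 0.5525·400) / 0.3960 = 325.30 / 0.3960 ≈ 821.46

x_1 = 308.08, x_2 = 309.34, x_3 = 821.46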